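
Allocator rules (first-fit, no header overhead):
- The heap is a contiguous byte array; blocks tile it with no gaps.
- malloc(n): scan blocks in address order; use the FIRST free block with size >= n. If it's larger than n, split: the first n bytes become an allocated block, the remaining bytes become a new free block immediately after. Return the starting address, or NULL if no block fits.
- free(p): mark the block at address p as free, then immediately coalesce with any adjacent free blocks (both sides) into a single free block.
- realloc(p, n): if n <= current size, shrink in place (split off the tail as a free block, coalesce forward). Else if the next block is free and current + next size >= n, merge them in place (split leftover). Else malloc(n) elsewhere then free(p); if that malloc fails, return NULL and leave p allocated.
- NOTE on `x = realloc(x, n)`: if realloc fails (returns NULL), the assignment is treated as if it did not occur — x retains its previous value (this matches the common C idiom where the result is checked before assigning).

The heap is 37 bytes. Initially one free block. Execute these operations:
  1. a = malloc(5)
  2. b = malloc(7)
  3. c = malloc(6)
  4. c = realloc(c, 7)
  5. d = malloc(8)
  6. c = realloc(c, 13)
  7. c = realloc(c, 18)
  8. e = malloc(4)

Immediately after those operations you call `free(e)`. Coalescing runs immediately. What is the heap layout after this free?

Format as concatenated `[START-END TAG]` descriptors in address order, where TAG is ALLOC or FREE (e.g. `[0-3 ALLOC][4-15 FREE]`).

Answer: [0-4 ALLOC][5-11 ALLOC][12-18 ALLOC][19-26 ALLOC][27-36 FREE]

Derivation:
Op 1: a = malloc(5) -> a = 0; heap: [0-4 ALLOC][5-36 FREE]
Op 2: b = malloc(7) -> b = 5; heap: [0-4 ALLOC][5-11 ALLOC][12-36 FREE]
Op 3: c = malloc(6) -> c = 12; heap: [0-4 ALLOC][5-11 ALLOC][12-17 ALLOC][18-36 FREE]
Op 4: c = realloc(c, 7) -> c = 12; heap: [0-4 ALLOC][5-11 ALLOC][12-18 ALLOC][19-36 FREE]
Op 5: d = malloc(8) -> d = 19; heap: [0-4 ALLOC][5-11 ALLOC][12-18 ALLOC][19-26 ALLOC][27-36 FREE]
Op 6: c = realloc(c, 13) -> NULL (c unchanged); heap: [0-4 ALLOC][5-11 ALLOC][12-18 ALLOC][19-26 ALLOC][27-36 FREE]
Op 7: c = realloc(c, 18) -> NULL (c unchanged); heap: [0-4 ALLOC][5-11 ALLOC][12-18 ALLOC][19-26 ALLOC][27-36 FREE]
Op 8: e = malloc(4) -> e = 27; heap: [0-4 ALLOC][5-11 ALLOC][12-18 ALLOC][19-26 ALLOC][27-30 ALLOC][31-36 FREE]
free(e): e = 27 -> block [27-30 ALLOC]; mark free, coalesce with adjacent free neighbors -> [0-4 ALLOC][5-11 ALLOC][12-18 ALLOC][19-26 ALLOC][27-36 FREE]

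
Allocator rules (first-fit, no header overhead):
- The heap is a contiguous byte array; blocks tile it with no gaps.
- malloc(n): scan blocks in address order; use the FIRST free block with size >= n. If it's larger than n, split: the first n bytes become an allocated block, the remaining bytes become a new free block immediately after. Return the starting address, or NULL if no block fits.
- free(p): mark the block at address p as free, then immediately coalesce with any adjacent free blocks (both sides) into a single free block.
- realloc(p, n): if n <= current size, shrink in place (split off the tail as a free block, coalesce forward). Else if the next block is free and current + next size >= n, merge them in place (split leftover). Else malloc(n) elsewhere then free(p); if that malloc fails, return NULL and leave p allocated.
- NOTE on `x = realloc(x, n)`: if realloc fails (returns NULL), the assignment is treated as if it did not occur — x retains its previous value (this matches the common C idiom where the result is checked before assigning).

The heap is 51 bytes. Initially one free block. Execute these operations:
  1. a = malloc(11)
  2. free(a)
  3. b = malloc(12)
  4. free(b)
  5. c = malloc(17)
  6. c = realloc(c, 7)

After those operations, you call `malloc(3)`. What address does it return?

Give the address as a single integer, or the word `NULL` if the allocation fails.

Answer: 7

Derivation:
Op 1: a = malloc(11) -> a = 0; heap: [0-10 ALLOC][11-50 FREE]
Op 2: free(a) -> (freed a); heap: [0-50 FREE]
Op 3: b = malloc(12) -> b = 0; heap: [0-11 ALLOC][12-50 FREE]
Op 4: free(b) -> (freed b); heap: [0-50 FREE]
Op 5: c = malloc(17) -> c = 0; heap: [0-16 ALLOC][17-50 FREE]
Op 6: c = realloc(c, 7) -> c = 0; heap: [0-6 ALLOC][7-50 FREE]
malloc(3): first-fit scan over [0-6 ALLOC][7-50 FREE] -> 7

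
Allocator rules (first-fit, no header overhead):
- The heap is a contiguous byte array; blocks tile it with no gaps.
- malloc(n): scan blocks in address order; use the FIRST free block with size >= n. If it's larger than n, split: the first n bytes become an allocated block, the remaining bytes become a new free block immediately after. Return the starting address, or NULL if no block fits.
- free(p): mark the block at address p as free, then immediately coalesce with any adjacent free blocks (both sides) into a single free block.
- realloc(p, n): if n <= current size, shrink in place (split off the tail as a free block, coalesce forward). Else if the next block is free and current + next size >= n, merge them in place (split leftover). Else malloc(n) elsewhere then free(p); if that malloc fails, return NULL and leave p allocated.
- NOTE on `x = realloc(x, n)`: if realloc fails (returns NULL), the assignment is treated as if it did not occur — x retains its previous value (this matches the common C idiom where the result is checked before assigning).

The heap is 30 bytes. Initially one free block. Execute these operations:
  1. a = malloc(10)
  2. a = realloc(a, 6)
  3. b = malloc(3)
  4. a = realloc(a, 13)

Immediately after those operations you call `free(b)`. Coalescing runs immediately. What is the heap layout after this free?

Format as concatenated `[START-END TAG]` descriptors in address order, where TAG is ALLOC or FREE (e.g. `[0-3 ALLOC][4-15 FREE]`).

Op 1: a = malloc(10) -> a = 0; heap: [0-9 ALLOC][10-29 FREE]
Op 2: a = realloc(a, 6) -> a = 0; heap: [0-5 ALLOC][6-29 FREE]
Op 3: b = malloc(3) -> b = 6; heap: [0-5 ALLOC][6-8 ALLOC][9-29 FREE]
Op 4: a = realloc(a, 13) -> a = 9; heap: [0-5 FREE][6-8 ALLOC][9-21 ALLOC][22-29 FREE]
free(b): b = 6 -> block [6-8 ALLOC]; mark free, coalesce with adjacent free neighbors -> [0-8 FREE][9-21 ALLOC][22-29 FREE]

Answer: [0-8 FREE][9-21 ALLOC][22-29 FREE]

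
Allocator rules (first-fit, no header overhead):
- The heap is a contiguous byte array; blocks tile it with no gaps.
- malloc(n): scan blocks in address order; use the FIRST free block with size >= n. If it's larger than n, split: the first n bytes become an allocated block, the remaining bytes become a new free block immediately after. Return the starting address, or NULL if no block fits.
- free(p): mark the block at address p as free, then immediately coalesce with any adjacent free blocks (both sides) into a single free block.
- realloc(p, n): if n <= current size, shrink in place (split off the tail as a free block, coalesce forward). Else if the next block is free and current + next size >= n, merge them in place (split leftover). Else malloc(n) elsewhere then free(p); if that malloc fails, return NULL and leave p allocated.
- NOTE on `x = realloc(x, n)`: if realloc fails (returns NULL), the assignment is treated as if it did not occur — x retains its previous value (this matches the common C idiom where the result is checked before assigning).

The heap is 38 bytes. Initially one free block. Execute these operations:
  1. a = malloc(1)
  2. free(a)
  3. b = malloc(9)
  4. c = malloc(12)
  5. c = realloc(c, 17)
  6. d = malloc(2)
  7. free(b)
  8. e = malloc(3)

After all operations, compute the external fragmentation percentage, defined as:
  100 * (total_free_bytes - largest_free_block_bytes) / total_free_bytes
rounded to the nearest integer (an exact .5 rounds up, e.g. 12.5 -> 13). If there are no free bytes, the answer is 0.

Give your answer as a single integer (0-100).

Answer: 38

Derivation:
Op 1: a = malloc(1) -> a = 0; heap: [0-0 ALLOC][1-37 FREE]
Op 2: free(a) -> (freed a); heap: [0-37 FREE]
Op 3: b = malloc(9) -> b = 0; heap: [0-8 ALLOC][9-37 FREE]
Op 4: c = malloc(12) -> c = 9; heap: [0-8 ALLOC][9-20 ALLOC][21-37 FREE]
Op 5: c = realloc(c, 17) -> c = 9; heap: [0-8 ALLOC][9-25 ALLOC][26-37 FREE]
Op 6: d = malloc(2) -> d = 26; heap: [0-8 ALLOC][9-25 ALLOC][26-27 ALLOC][28-37 FREE]
Op 7: free(b) -> (freed b); heap: [0-8 FREE][9-25 ALLOC][26-27 ALLOC][28-37 FREE]
Op 8: e = malloc(3) -> e = 0; heap: [0-2 ALLOC][3-8 FREE][9-25 ALLOC][26-27 ALLOC][28-37 FREE]
Free blocks: [6 10] total_free=16 largest=10 -> 100*(16-10)/16 = 600/16 = 37.5 -> rounds to 38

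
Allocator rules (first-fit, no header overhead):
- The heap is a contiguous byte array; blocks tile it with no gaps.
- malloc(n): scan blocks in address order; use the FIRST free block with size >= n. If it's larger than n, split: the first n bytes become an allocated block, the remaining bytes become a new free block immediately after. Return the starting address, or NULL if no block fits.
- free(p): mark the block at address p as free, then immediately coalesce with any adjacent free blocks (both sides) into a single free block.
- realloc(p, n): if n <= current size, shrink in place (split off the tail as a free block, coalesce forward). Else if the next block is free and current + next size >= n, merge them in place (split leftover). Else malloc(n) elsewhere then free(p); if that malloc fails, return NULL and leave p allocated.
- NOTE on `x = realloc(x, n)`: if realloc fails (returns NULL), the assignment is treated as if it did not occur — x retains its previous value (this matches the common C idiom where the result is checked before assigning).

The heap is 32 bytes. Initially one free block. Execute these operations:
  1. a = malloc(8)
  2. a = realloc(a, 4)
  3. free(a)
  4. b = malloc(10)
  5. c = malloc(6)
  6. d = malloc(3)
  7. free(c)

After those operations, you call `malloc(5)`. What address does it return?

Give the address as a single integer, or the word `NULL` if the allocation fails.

Op 1: a = malloc(8) -> a = 0; heap: [0-7 ALLOC][8-31 FREE]
Op 2: a = realloc(a, 4) -> a = 0; heap: [0-3 ALLOC][4-31 FREE]
Op 3: free(a) -> (freed a); heap: [0-31 FREE]
Op 4: b = malloc(10) -> b = 0; heap: [0-9 ALLOC][10-31 FREE]
Op 5: c = malloc(6) -> c = 10; heap: [0-9 ALLOC][10-15 ALLOC][16-31 FREE]
Op 6: d = malloc(3) -> d = 16; heap: [0-9 ALLOC][10-15 ALLOC][16-18 ALLOC][19-31 FREE]
Op 7: free(c) -> (freed c); heap: [0-9 ALLOC][10-15 FREE][16-18 ALLOC][19-31 FREE]
malloc(5): first-fit scan over [0-9 ALLOC][10-15 FREE][16-18 ALLOC][19-31 FREE] -> 10

Answer: 10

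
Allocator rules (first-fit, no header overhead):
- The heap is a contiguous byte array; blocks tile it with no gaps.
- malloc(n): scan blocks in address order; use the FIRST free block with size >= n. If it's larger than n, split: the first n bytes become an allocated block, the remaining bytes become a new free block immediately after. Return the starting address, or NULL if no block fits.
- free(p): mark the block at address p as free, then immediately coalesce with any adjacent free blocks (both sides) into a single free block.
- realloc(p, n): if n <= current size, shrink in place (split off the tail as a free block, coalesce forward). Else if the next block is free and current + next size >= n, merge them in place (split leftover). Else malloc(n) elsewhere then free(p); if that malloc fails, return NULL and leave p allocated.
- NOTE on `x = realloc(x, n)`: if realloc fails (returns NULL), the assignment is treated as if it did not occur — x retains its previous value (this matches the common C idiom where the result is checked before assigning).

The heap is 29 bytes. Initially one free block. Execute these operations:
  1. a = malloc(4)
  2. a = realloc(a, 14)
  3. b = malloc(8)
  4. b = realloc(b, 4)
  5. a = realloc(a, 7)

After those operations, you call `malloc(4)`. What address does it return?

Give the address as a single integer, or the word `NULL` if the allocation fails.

Op 1: a = malloc(4) -> a = 0; heap: [0-3 ALLOC][4-28 FREE]
Op 2: a = realloc(a, 14) -> a = 0; heap: [0-13 ALLOC][14-28 FREE]
Op 3: b = malloc(8) -> b = 14; heap: [0-13 ALLOC][14-21 ALLOC][22-28 FREE]
Op 4: b = realloc(b, 4) -> b = 14; heap: [0-13 ALLOC][14-17 ALLOC][18-28 FREE]
Op 5: a = realloc(a, 7) -> a = 0; heap: [0-6 ALLOC][7-13 FREE][14-17 ALLOC][18-28 FREE]
malloc(4): first-fit scan over [0-6 ALLOC][7-13 FREE][14-17 ALLOC][18-28 FREE] -> 7

Answer: 7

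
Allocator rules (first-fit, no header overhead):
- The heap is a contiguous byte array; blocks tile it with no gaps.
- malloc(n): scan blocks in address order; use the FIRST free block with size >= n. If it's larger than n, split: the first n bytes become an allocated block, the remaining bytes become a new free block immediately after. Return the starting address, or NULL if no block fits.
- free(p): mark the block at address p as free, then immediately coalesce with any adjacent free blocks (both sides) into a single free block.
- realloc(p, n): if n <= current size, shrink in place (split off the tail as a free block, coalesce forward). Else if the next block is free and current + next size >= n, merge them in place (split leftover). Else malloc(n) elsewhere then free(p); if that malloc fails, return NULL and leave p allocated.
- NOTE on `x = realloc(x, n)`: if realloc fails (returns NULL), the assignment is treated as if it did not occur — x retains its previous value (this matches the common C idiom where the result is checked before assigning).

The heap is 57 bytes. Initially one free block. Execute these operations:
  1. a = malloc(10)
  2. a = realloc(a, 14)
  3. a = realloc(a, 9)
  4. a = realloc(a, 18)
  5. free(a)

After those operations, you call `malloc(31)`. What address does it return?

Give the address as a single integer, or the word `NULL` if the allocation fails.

Op 1: a = malloc(10) -> a = 0; heap: [0-9 ALLOC][10-56 FREE]
Op 2: a = realloc(a, 14) -> a = 0; heap: [0-13 ALLOC][14-56 FREE]
Op 3: a = realloc(a, 9) -> a = 0; heap: [0-8 ALLOC][9-56 FREE]
Op 4: a = realloc(a, 18) -> a = 0; heap: [0-17 ALLOC][18-56 FREE]
Op 5: free(a) -> (freed a); heap: [0-56 FREE]
malloc(31): first-fit scan over [0-56 FREE] -> 0

Answer: 0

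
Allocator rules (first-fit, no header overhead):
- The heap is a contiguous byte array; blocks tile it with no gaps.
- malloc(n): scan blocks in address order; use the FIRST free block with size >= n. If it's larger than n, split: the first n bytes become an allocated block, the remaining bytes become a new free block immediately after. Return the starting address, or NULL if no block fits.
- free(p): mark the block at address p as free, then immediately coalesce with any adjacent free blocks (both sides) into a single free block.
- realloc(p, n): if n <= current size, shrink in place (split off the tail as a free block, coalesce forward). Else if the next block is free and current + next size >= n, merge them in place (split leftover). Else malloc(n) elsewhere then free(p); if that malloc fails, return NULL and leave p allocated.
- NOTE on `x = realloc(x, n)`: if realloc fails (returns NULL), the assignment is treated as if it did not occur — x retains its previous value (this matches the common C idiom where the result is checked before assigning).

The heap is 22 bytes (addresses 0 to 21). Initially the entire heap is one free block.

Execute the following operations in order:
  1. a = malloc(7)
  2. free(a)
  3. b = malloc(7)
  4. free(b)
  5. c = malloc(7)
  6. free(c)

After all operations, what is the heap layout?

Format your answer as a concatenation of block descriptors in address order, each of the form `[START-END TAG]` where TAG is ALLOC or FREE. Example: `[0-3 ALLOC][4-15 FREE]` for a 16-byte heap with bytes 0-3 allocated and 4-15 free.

Answer: [0-21 FREE]

Derivation:
Op 1: a = malloc(7) -> a = 0; heap: [0-6 ALLOC][7-21 FREE]
Op 2: free(a) -> (freed a); heap: [0-21 FREE]
Op 3: b = malloc(7) -> b = 0; heap: [0-6 ALLOC][7-21 FREE]
Op 4: free(b) -> (freed b); heap: [0-21 FREE]
Op 5: c = malloc(7) -> c = 0; heap: [0-6 ALLOC][7-21 FREE]
Op 6: free(c) -> (freed c); heap: [0-21 FREE]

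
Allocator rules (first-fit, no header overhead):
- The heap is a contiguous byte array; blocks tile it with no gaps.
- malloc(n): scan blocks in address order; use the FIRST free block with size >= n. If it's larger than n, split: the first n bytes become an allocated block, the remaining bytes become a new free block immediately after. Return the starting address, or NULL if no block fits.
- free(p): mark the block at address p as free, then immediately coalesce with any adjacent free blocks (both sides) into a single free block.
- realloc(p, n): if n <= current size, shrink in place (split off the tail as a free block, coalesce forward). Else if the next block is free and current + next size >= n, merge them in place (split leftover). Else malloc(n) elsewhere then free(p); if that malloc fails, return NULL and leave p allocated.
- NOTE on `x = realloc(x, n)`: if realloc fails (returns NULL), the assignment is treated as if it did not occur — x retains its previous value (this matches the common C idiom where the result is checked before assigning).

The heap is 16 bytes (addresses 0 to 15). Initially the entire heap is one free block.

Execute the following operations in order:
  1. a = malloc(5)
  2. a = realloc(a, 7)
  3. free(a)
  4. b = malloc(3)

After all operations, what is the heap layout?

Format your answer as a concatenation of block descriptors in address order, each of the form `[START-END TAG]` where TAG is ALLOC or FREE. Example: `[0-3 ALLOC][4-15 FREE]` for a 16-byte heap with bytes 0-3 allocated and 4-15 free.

Op 1: a = malloc(5) -> a = 0; heap: [0-4 ALLOC][5-15 FREE]
Op 2: a = realloc(a, 7) -> a = 0; heap: [0-6 ALLOC][7-15 FREE]
Op 3: free(a) -> (freed a); heap: [0-15 FREE]
Op 4: b = malloc(3) -> b = 0; heap: [0-2 ALLOC][3-15 FREE]

Answer: [0-2 ALLOC][3-15 FREE]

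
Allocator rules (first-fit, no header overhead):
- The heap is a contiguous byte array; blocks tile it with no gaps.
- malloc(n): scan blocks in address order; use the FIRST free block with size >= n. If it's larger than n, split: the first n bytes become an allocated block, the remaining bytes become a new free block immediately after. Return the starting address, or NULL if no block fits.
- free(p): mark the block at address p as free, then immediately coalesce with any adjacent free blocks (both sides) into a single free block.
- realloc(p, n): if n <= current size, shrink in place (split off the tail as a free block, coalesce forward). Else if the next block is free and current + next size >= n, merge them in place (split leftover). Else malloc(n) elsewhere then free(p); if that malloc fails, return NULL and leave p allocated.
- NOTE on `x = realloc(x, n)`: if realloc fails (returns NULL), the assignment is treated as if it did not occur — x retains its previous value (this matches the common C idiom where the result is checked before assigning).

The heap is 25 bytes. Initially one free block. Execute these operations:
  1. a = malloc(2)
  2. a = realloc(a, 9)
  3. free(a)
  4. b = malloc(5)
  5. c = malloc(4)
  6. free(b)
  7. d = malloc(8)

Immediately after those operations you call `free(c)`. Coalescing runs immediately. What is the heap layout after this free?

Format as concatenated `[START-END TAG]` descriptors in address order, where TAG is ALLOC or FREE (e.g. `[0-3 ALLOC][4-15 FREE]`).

Answer: [0-8 FREE][9-16 ALLOC][17-24 FREE]

Derivation:
Op 1: a = malloc(2) -> a = 0; heap: [0-1 ALLOC][2-24 FREE]
Op 2: a = realloc(a, 9) -> a = 0; heap: [0-8 ALLOC][9-24 FREE]
Op 3: free(a) -> (freed a); heap: [0-24 FREE]
Op 4: b = malloc(5) -> b = 0; heap: [0-4 ALLOC][5-24 FREE]
Op 5: c = malloc(4) -> c = 5; heap: [0-4 ALLOC][5-8 ALLOC][9-24 FREE]
Op 6: free(b) -> (freed b); heap: [0-4 FREE][5-8 ALLOC][9-24 FREE]
Op 7: d = malloc(8) -> d = 9; heap: [0-4 FREE][5-8 ALLOC][9-16 ALLOC][17-24 FREE]
free(c): c = 5 -> block [5-8 ALLOC]; mark free, coalesce with adjacent free neighbors -> [0-8 FREE][9-16 ALLOC][17-24 FREE]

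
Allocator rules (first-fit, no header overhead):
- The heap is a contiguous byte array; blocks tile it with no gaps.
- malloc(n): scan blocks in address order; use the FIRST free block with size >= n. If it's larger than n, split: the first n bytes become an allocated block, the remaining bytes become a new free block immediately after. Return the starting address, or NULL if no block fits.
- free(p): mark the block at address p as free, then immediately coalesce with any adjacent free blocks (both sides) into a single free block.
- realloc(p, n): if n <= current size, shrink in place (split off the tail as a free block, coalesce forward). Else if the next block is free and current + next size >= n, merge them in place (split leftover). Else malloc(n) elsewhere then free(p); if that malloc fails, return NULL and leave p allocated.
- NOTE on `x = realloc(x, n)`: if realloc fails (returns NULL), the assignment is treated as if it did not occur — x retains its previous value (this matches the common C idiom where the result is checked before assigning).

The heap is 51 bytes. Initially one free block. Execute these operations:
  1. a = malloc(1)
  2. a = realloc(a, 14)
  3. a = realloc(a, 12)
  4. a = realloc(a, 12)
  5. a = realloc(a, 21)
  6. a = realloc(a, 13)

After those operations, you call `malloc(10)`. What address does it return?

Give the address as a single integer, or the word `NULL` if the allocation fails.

Answer: 13

Derivation:
Op 1: a = malloc(1) -> a = 0; heap: [0-0 ALLOC][1-50 FREE]
Op 2: a = realloc(a, 14) -> a = 0; heap: [0-13 ALLOC][14-50 FREE]
Op 3: a = realloc(a, 12) -> a = 0; heap: [0-11 ALLOC][12-50 FREE]
Op 4: a = realloc(a, 12) -> a = 0; heap: [0-11 ALLOC][12-50 FREE]
Op 5: a = realloc(a, 21) -> a = 0; heap: [0-20 ALLOC][21-50 FREE]
Op 6: a = realloc(a, 13) -> a = 0; heap: [0-12 ALLOC][13-50 FREE]
malloc(10): first-fit scan over [0-12 ALLOC][13-50 FREE] -> 13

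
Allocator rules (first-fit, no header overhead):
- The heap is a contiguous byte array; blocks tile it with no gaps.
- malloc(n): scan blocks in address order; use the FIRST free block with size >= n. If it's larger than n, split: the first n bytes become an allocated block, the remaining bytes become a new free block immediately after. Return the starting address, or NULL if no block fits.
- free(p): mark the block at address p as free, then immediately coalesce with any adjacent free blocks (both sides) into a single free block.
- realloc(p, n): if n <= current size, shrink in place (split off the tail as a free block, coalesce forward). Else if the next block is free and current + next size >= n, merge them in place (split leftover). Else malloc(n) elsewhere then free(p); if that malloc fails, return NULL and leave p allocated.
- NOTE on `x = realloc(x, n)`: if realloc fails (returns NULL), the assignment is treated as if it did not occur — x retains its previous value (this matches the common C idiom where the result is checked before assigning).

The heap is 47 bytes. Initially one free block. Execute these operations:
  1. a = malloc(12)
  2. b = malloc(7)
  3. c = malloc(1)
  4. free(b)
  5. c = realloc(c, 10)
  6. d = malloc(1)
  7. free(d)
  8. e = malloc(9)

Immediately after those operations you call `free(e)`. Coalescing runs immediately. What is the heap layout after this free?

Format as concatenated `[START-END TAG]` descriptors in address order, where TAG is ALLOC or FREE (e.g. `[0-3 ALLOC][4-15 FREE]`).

Answer: [0-11 ALLOC][12-18 FREE][19-28 ALLOC][29-46 FREE]

Derivation:
Op 1: a = malloc(12) -> a = 0; heap: [0-11 ALLOC][12-46 FREE]
Op 2: b = malloc(7) -> b = 12; heap: [0-11 ALLOC][12-18 ALLOC][19-46 FREE]
Op 3: c = malloc(1) -> c = 19; heap: [0-11 ALLOC][12-18 ALLOC][19-19 ALLOC][20-46 FREE]
Op 4: free(b) -> (freed b); heap: [0-11 ALLOC][12-18 FREE][19-19 ALLOC][20-46 FREE]
Op 5: c = realloc(c, 10) -> c = 19; heap: [0-11 ALLOC][12-18 FREE][19-28 ALLOC][29-46 FREE]
Op 6: d = malloc(1) -> d = 12; heap: [0-11 ALLOC][12-12 ALLOC][13-18 FREE][19-28 ALLOC][29-46 FREE]
Op 7: free(d) -> (freed d); heap: [0-11 ALLOC][12-18 FREE][19-28 ALLOC][29-46 FREE]
Op 8: e = malloc(9) -> e = 29; heap: [0-11 ALLOC][12-18 FREE][19-28 ALLOC][29-37 ALLOC][38-46 FREE]
free(e): e = 29 -> block [29-37 ALLOC]; mark free, coalesce with adjacent free neighbors -> [0-11 ALLOC][12-18 FREE][19-28 ALLOC][29-46 FREE]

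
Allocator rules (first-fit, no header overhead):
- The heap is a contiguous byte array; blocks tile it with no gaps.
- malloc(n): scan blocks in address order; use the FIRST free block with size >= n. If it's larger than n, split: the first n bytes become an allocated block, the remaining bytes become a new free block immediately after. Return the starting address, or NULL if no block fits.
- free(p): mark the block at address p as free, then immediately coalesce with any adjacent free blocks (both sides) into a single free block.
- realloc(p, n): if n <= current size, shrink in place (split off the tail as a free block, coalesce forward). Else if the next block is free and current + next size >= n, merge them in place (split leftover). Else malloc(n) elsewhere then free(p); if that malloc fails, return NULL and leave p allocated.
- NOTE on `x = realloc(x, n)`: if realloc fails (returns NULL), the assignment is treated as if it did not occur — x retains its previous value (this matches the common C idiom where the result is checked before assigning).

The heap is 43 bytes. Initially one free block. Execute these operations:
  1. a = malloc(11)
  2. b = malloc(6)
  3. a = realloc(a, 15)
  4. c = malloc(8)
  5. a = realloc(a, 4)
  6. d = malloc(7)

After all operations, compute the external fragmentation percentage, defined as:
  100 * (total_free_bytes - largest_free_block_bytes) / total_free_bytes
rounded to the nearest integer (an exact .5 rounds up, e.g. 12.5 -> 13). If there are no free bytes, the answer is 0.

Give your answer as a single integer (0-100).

Answer: 17

Derivation:
Op 1: a = malloc(11) -> a = 0; heap: [0-10 ALLOC][11-42 FREE]
Op 2: b = malloc(6) -> b = 11; heap: [0-10 ALLOC][11-16 ALLOC][17-42 FREE]
Op 3: a = realloc(a, 15) -> a = 17; heap: [0-10 FREE][11-16 ALLOC][17-31 ALLOC][32-42 FREE]
Op 4: c = malloc(8) -> c = 0; heap: [0-7 ALLOC][8-10 FREE][11-16 ALLOC][17-31 ALLOC][32-42 FREE]
Op 5: a = realloc(a, 4) -> a = 17; heap: [0-7 ALLOC][8-10 FREE][11-16 ALLOC][17-20 ALLOC][21-42 FREE]
Op 6: d = malloc(7) -> d = 21; heap: [0-7 ALLOC][8-10 FREE][11-16 ALLOC][17-20 ALLOC][21-27 ALLOC][28-42 FREE]
Free blocks: [3 15] total_free=18 largest=15 -> 100*(18-15)/18 = 300/18 ≈ 16.667 -> rounds to 17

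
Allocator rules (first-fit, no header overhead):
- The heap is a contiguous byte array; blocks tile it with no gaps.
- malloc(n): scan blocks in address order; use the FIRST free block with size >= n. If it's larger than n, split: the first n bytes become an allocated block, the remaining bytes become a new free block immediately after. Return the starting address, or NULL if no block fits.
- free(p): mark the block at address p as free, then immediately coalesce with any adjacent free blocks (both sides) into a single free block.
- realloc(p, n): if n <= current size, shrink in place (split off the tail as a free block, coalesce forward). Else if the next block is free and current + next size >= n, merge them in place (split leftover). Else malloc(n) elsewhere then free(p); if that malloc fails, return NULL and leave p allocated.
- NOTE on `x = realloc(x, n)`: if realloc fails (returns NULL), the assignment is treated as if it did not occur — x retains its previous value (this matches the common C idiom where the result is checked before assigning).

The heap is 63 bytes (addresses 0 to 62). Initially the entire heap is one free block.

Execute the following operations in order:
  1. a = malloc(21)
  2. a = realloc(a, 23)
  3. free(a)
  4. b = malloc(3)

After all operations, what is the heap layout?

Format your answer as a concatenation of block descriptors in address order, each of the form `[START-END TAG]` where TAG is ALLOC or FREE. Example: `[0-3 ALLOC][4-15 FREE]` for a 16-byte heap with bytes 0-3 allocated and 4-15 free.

Answer: [0-2 ALLOC][3-62 FREE]

Derivation:
Op 1: a = malloc(21) -> a = 0; heap: [0-20 ALLOC][21-62 FREE]
Op 2: a = realloc(a, 23) -> a = 0; heap: [0-22 ALLOC][23-62 FREE]
Op 3: free(a) -> (freed a); heap: [0-62 FREE]
Op 4: b = malloc(3) -> b = 0; heap: [0-2 ALLOC][3-62 FREE]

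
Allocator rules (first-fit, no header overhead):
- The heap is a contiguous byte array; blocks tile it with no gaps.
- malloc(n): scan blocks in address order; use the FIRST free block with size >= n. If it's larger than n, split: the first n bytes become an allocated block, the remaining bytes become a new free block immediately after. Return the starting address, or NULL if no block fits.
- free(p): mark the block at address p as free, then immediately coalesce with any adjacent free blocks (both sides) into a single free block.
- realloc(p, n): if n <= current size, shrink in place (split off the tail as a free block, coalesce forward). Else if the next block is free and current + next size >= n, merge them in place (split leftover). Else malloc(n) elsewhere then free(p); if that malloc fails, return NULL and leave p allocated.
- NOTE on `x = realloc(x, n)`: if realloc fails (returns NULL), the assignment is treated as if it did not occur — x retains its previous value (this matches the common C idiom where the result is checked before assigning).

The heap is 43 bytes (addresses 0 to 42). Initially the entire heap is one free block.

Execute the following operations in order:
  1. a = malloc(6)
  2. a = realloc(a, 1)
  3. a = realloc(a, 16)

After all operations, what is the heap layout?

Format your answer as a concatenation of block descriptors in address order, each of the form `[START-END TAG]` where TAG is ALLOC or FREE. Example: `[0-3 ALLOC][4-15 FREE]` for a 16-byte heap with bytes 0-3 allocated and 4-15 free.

Op 1: a = malloc(6) -> a = 0; heap: [0-5 ALLOC][6-42 FREE]
Op 2: a = realloc(a, 1) -> a = 0; heap: [0-0 ALLOC][1-42 FREE]
Op 3: a = realloc(a, 16) -> a = 0; heap: [0-15 ALLOC][16-42 FREE]

Answer: [0-15 ALLOC][16-42 FREE]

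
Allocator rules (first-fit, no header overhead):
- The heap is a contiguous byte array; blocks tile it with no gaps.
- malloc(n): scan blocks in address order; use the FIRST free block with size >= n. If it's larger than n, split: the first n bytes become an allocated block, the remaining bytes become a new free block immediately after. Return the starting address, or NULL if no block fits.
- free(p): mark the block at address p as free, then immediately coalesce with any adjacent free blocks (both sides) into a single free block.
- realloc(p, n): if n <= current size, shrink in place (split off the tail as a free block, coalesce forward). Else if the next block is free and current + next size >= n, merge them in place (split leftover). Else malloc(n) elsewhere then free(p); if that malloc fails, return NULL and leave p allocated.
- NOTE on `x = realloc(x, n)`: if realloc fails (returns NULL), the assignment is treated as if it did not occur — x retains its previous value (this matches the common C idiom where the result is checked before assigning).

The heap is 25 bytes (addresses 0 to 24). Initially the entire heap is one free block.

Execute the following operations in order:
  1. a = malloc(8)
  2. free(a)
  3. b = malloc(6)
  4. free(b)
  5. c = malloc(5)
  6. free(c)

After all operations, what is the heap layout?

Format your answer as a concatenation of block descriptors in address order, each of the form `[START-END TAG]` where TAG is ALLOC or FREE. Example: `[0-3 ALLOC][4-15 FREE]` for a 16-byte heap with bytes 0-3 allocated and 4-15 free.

Answer: [0-24 FREE]

Derivation:
Op 1: a = malloc(8) -> a = 0; heap: [0-7 ALLOC][8-24 FREE]
Op 2: free(a) -> (freed a); heap: [0-24 FREE]
Op 3: b = malloc(6) -> b = 0; heap: [0-5 ALLOC][6-24 FREE]
Op 4: free(b) -> (freed b); heap: [0-24 FREE]
Op 5: c = malloc(5) -> c = 0; heap: [0-4 ALLOC][5-24 FREE]
Op 6: free(c) -> (freed c); heap: [0-24 FREE]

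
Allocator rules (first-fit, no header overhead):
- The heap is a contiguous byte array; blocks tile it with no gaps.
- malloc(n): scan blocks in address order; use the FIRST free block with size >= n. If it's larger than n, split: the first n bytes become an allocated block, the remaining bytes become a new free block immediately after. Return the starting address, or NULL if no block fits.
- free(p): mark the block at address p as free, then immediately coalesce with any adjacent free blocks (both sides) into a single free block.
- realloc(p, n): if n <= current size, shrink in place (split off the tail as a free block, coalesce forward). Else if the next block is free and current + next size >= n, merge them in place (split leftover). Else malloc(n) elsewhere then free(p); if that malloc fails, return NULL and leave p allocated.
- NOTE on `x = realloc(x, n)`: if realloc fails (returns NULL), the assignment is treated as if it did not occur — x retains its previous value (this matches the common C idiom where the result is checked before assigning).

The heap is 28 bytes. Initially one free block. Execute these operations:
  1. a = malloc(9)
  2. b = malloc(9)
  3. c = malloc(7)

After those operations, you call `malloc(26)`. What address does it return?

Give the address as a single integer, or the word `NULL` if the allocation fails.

Op 1: a = malloc(9) -> a = 0; heap: [0-8 ALLOC][9-27 FREE]
Op 2: b = malloc(9) -> b = 9; heap: [0-8 ALLOC][9-17 ALLOC][18-27 FREE]
Op 3: c = malloc(7) -> c = 18; heap: [0-8 ALLOC][9-17 ALLOC][18-24 ALLOC][25-27 FREE]
malloc(26): first-fit scan over [0-8 ALLOC][9-17 ALLOC][18-24 ALLOC][25-27 FREE] -> NULL

Answer: NULL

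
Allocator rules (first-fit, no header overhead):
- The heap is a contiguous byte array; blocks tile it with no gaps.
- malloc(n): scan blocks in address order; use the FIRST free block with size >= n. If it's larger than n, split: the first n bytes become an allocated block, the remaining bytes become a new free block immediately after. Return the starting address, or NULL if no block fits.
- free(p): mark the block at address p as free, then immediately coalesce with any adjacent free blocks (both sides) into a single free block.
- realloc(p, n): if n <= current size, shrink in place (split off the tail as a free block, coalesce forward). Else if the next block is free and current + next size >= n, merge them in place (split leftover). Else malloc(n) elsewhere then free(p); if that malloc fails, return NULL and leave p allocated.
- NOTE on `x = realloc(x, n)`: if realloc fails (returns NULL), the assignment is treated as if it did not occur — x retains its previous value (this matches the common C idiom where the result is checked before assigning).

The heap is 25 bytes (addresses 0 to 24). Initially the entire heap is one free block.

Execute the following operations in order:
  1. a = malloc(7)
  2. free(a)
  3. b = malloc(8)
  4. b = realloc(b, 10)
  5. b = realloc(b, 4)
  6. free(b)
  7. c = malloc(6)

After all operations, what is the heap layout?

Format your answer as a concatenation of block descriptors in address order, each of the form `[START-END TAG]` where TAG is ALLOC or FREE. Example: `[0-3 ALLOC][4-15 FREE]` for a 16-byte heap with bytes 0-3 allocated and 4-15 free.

Op 1: a = malloc(7) -> a = 0; heap: [0-6 ALLOC][7-24 FREE]
Op 2: free(a) -> (freed a); heap: [0-24 FREE]
Op 3: b = malloc(8) -> b = 0; heap: [0-7 ALLOC][8-24 FREE]
Op 4: b = realloc(b, 10) -> b = 0; heap: [0-9 ALLOC][10-24 FREE]
Op 5: b = realloc(b, 4) -> b = 0; heap: [0-3 ALLOC][4-24 FREE]
Op 6: free(b) -> (freed b); heap: [0-24 FREE]
Op 7: c = malloc(6) -> c = 0; heap: [0-5 ALLOC][6-24 FREE]

Answer: [0-5 ALLOC][6-24 FREE]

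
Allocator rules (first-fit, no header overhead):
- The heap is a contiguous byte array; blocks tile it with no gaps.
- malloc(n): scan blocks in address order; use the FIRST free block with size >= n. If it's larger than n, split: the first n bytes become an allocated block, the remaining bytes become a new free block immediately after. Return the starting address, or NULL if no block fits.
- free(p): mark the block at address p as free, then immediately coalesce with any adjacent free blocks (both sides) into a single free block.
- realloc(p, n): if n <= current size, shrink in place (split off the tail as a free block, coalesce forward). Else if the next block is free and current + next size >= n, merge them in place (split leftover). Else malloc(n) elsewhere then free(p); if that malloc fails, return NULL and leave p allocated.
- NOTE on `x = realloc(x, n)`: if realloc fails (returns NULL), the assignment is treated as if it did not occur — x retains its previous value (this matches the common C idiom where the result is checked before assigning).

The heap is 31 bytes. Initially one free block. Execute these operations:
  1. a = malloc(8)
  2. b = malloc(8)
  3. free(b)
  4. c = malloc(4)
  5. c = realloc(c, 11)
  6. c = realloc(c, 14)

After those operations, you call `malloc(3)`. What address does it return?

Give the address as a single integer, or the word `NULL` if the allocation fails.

Op 1: a = malloc(8) -> a = 0; heap: [0-7 ALLOC][8-30 FREE]
Op 2: b = malloc(8) -> b = 8; heap: [0-7 ALLOC][8-15 ALLOC][16-30 FREE]
Op 3: free(b) -> (freed b); heap: [0-7 ALLOC][8-30 FREE]
Op 4: c = malloc(4) -> c = 8; heap: [0-7 ALLOC][8-11 ALLOC][12-30 FREE]
Op 5: c = realloc(c, 11) -> c = 8; heap: [0-7 ALLOC][8-18 ALLOC][19-30 FREE]
Op 6: c = realloc(c, 14) -> c = 8; heap: [0-7 ALLOC][8-21 ALLOC][22-30 FREE]
malloc(3): first-fit scan over [0-7 ALLOC][8-21 ALLOC][22-30 FREE] -> 22

Answer: 22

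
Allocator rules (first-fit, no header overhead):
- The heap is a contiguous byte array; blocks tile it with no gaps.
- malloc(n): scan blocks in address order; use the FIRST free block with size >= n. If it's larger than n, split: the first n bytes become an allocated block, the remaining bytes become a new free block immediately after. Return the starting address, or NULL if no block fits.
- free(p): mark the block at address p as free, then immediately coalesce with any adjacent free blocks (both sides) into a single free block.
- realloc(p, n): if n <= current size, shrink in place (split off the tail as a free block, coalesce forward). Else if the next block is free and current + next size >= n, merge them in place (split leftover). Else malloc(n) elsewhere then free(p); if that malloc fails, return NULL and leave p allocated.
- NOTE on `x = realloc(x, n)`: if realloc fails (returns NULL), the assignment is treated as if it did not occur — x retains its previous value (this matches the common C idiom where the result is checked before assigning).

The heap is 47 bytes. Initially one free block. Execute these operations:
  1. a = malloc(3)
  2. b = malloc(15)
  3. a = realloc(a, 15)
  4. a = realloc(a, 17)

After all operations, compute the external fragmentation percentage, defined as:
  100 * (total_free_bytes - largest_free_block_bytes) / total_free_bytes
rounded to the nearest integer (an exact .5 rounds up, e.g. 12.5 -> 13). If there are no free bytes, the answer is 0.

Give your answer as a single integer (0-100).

Op 1: a = malloc(3) -> a = 0; heap: [0-2 ALLOC][3-46 FREE]
Op 2: b = malloc(15) -> b = 3; heap: [0-2 ALLOC][3-17 ALLOC][18-46 FREE]
Op 3: a = realloc(a, 15) -> a = 18; heap: [0-2 FREE][3-17 ALLOC][18-32 ALLOC][33-46 FREE]
Op 4: a = realloc(a, 17) -> a = 18; heap: [0-2 FREE][3-17 ALLOC][18-34 ALLOC][35-46 FREE]
Free blocks: [3 12] total_free=15 largest=12 -> 100*(15-12)/15 = 300/15 = 20

Answer: 20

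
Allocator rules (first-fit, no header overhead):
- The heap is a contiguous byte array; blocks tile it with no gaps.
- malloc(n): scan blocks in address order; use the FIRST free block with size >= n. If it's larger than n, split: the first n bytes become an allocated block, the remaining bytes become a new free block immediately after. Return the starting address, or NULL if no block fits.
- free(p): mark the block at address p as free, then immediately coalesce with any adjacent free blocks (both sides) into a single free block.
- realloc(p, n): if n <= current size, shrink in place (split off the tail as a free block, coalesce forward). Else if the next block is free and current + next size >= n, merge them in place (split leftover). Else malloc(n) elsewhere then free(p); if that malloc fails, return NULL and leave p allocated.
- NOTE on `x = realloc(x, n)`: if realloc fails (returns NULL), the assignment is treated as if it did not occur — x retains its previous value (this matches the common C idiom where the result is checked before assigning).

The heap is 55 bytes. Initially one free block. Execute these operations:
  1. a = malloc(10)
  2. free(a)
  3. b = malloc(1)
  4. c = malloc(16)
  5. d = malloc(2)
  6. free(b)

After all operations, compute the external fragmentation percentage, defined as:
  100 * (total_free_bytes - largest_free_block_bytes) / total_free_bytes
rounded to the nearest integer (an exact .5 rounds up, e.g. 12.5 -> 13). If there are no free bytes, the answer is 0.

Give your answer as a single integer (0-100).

Op 1: a = malloc(10) -> a = 0; heap: [0-9 ALLOC][10-54 FREE]
Op 2: free(a) -> (freed a); heap: [0-54 FREE]
Op 3: b = malloc(1) -> b = 0; heap: [0-0 ALLOC][1-54 FREE]
Op 4: c = malloc(16) -> c = 1; heap: [0-0 ALLOC][1-16 ALLOC][17-54 FREE]
Op 5: d = malloc(2) -> d = 17; heap: [0-0 ALLOC][1-16 ALLOC][17-18 ALLOC][19-54 FREE]
Op 6: free(b) -> (freed b); heap: [0-0 FREE][1-16 ALLOC][17-18 ALLOC][19-54 FREE]
Free blocks: [1 36] total_free=37 largest=36 -> 100*(37-36)/37 = 100/37 ≈ 2.703 -> rounds to 3

Answer: 3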